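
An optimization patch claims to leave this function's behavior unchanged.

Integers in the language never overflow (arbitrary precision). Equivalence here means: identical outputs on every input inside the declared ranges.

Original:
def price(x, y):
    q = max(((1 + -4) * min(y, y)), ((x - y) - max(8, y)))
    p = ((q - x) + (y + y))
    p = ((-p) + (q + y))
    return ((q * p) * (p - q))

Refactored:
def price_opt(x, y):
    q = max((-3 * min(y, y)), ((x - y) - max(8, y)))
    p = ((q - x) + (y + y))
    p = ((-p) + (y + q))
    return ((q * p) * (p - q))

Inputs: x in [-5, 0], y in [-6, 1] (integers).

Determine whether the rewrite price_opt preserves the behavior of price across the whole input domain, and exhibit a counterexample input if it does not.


Reading the diff, among the changes: arithmetic usage differs, constant usage differs.
Spot check at x=0, y=-5 — price: q = 15; p = 5; p = 5; return -750. price_opt: q = 15; p = 5; p = 5; return -750. Both give -750.
Checked all 48 inputs in the declared domain: the outputs agree on every one.
verdict: equivalent


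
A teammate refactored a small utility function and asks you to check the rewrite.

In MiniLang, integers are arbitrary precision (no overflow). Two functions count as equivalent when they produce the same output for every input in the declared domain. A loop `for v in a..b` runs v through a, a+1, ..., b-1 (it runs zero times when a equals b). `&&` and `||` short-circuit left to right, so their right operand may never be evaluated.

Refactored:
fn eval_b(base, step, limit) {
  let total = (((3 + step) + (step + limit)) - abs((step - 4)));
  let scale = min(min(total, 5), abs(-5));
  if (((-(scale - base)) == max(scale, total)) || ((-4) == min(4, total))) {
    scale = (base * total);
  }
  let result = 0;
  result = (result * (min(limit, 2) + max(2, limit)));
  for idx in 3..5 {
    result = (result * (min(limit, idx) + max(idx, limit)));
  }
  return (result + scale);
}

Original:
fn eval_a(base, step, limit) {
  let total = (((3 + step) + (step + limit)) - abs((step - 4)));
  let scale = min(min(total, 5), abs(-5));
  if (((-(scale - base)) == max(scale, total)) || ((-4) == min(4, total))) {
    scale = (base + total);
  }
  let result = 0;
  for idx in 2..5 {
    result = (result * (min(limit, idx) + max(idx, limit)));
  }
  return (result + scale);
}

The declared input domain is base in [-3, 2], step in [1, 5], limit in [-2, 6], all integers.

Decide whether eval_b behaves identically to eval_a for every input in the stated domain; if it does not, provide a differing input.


Not equivalent: base=2, step=1, limit=-1 separates them (3 vs 2).
eval_a: total becomes 1; next scale becomes 1; next (((-(scale - base)) == max(scale, total)) || ((-4) == min(4, total))) evaluates to true; next scale becomes 3; next result becomes 0; next at idx=2:; next result becomes 0; next at idx=3:; next result becomes 0; next at idx=4:; next result becomes 0; next final value 3
eval_b: total becomes 1; next scale becomes 1; next (((-(scale - base)) == max(scale, total)) || ((-4) == min(4, total))) evaluates to true; next scale becomes 2; next result becomes 0; next result becomes 0; next at idx=3:; next result becomes 0; next at idx=4:; next result becomes 0; next final value 2
verdict: not equivalent; witness: base=2, step=1, limit=-1


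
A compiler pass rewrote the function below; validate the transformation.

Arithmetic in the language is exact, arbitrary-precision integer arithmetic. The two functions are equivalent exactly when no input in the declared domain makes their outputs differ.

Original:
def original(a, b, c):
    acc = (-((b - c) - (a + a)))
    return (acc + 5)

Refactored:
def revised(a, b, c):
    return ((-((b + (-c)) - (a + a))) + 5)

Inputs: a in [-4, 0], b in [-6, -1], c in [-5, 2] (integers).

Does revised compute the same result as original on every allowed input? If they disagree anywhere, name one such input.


Reading the diff, among the changes: statement counts differ; also arithmetic usage differs; also local variable names differ.
One worked example (a=0, b=-1, c=0) — original: acc := 1 | result 6; revised: result 6; agreement on 6.
Every one of the 240 inputs gives matching results.
verdict: equivalent


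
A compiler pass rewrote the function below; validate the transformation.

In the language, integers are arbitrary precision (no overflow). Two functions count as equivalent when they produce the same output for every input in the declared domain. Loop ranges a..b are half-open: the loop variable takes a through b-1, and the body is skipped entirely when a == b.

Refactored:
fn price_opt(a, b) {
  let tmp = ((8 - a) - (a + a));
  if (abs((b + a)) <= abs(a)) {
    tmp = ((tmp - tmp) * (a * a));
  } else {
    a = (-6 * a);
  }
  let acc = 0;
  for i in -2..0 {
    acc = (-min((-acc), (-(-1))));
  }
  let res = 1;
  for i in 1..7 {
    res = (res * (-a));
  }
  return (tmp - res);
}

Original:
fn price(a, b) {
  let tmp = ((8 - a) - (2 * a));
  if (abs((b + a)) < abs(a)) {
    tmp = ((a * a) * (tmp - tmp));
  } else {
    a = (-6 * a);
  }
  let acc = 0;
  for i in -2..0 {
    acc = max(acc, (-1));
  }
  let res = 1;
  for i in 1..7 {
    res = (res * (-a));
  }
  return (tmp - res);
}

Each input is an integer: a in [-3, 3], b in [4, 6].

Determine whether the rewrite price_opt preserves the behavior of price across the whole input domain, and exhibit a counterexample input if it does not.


Run the pair on a=-3, b=6.
price: tmp becomes 17; next (abs((b + a)) < abs(a)) evaluates to false; next a becomes 18; next acc becomes 0; next at i=-2:; next acc becomes 0; next at i=-1:; next acc becomes 0; next res becomes 1; next at i=1:; next res becomes -18; next at i=2:; next res becomes 324; next at i=3:; next res becomes -5832; next at i=4:; next res becomes 104976; next at i=5:; next res becomes -1889568; next at i=6:; next res becomes 34012224; next final value -34012207
price_opt: tmp becomes 17; next (abs((b + a)) <= abs(a)) evaluates to true; next tmp becomes 0; next acc becomes 0; next at i=-2:; next acc becomes 0; next at i=-1:; next acc becomes 0; next res becomes 1; next at i=1:; next res becomes 3; next at i=2:; next res becomes 9; next at i=3:; next res becomes 27; next at i=4:; next res becomes 81; next at i=5:; next res becomes 243; next at i=6:; next res becomes 729; next final value -729
-34012207 != -729, so the rewrite changes behavior.
verdict: not equivalent; witness: a=-3, b=6


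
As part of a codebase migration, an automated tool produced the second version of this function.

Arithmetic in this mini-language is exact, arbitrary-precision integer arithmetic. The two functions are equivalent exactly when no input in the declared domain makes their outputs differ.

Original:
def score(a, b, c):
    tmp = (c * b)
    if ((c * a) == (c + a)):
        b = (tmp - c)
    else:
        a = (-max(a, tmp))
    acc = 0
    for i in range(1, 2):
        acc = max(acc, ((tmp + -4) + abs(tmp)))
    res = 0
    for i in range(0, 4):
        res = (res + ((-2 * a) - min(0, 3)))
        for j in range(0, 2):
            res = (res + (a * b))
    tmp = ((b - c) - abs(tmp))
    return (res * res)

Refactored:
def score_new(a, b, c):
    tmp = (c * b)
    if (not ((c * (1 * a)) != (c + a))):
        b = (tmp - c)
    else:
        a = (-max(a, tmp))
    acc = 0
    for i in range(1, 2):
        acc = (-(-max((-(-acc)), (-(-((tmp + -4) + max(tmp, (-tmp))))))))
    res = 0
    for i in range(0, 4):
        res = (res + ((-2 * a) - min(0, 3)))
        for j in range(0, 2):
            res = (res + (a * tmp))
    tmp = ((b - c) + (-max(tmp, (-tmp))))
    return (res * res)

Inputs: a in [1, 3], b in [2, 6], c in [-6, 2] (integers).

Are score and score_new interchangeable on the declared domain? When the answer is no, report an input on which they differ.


Not equivalent: a=1, b=2, c=-6 separates them (64 vs 10816).
score: tmp := -12 | ((c * a) == (c + a)): false | a := -1 | acc := 0 | iter i=1: | acc := 0 | res := 0 | iter i=0: | res := 2 | iter j=0: | res := 0 | iter j=1: | res := -2 | iter i=1: | res := 0 | iter j=0: | res := -2 | iter j=1: | res := -4 | iter i=2: | res := -2 | iter j=0: | res := -4 | iter j=1: | res := -6 | iter i=3: | res := -4 | iter j=0: | res := -6 | iter j=1: | res := -8 | tmp := -4 | result 64
score_new: tmp := -12 | (not ((c * (1 * a)) != (c + a))): false | a := -1 | acc := 0 | iter i=1: | acc := 0 | res := 0 | iter i=0: | res := 2 | iter j=0: | res := 14 | iter j=1: | res := 26 | iter i=1: | res := 28 | iter j=0: | res := 40 | iter j=1: | res := 52 | iter i=2: | res := 54 | iter j=0: | res := 66 | iter j=1: | res := 78 | iter i=3: | res := 80 | iter j=0: | res := 92 | iter j=1: | res := 104 | tmp := -4 | result 10816
verdict: not equivalent; witness: a=1, b=2, c=-6


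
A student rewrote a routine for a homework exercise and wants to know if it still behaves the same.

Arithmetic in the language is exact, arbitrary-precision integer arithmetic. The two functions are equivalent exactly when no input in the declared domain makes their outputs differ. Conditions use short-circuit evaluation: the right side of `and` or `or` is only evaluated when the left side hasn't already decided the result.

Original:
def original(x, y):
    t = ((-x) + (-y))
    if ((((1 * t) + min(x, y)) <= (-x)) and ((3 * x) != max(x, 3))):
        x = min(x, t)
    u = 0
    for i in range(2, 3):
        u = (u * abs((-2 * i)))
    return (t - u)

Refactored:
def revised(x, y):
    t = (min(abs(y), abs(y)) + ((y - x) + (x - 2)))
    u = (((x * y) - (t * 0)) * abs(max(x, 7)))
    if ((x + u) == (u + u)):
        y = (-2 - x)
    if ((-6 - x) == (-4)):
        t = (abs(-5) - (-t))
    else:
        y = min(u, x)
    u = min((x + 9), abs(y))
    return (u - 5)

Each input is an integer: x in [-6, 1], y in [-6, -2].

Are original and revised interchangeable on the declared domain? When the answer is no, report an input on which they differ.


Input x=-6, y=-6: 12 from original versus -2 from revised.
verdict: not equivalent; witness: x=-6, y=-6


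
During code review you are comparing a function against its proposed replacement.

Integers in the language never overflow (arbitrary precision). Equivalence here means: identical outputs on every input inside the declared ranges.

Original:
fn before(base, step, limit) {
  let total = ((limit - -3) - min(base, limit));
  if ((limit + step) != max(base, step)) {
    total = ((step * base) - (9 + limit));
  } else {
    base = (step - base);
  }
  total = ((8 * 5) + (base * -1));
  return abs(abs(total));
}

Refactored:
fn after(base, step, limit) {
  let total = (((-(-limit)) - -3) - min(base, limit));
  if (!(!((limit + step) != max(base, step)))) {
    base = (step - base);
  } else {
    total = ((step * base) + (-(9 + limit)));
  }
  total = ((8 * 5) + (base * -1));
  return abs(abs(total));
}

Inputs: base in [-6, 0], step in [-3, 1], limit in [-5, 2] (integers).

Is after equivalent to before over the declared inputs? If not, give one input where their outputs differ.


Take base=-6, step=-3, limit=-5.
before: total := 4 | ((limit + step) != max(base, step)): true | total := 14 | total := 46 | result 46
after: total := 4 | (!(!((limit + step) != max(base, step)))): true | base := 3 | total := 37 | result 37
46 against 37: the behavior changed.
verdict: not equivalent; witness: base=-6, step=-3, limit=-5


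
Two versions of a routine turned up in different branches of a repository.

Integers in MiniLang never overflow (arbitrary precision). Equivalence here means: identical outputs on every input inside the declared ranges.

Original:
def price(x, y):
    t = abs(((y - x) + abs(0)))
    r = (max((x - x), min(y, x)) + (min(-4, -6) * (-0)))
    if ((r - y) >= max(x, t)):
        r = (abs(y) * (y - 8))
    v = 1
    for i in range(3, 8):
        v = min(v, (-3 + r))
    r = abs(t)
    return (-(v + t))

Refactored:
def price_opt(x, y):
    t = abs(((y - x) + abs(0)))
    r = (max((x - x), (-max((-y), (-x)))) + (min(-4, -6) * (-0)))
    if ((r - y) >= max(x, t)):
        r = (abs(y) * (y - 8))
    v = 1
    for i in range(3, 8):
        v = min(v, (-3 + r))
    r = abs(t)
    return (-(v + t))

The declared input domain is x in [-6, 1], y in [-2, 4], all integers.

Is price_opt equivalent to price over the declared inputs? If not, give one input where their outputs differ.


Reading the diff, among the changes: min/max/abs usage differs.
Spot check at x=1, y=3 — price: t becomes 2; next r becomes 1; next ((r - y) >= max(x, t)) evaluates to false; next v becomes 1; next at i=3:; next v becomes -2; next at i=4:; next v becomes -2; next at i=5:; next v becomes -2; next at i=6:; next v becomes -2; next at i=7:; next v becomes -2; next r becomes 2; next final value 0. price_opt: t becomes 2; next r becomes 1; next ((r - y) >= max(x, t)) evaluates to false; next v becomes 1; next at i=3:; next v becomes -2; next at i=4:; next v becomes -2; next at i=5:; next v becomes -2; next at i=6:; next v becomes -2; next at i=7:; next v becomes -2; next r becomes 2; next final value 0. Both give 0.
Sweeping the whole domain (56 inputs) finds no disagreement.
verdict: equivalent


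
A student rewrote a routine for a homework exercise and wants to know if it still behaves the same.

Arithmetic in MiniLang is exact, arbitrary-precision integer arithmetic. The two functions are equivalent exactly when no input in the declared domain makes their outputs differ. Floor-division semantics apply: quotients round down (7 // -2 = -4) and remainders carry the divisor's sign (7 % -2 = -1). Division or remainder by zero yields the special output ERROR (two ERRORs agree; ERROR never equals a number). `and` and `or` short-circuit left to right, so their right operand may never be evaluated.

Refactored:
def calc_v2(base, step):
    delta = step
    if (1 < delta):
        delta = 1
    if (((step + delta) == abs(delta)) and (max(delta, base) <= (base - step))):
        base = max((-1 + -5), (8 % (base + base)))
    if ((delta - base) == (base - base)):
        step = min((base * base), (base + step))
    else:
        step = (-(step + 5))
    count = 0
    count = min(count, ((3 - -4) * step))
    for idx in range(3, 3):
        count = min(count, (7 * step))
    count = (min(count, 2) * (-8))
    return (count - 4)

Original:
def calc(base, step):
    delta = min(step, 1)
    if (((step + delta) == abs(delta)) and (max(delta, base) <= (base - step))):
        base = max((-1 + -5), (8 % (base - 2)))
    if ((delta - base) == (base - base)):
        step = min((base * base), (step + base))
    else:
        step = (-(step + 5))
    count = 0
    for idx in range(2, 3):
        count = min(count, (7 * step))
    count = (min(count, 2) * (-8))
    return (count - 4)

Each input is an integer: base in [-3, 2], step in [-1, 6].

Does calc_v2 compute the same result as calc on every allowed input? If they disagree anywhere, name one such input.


There is a counterexample at base=0, step=0: -4 on one side, ERROR on the other.
calc: delta=0, then (((step + delta) == abs(delta)) and (max(delta, base) <= (base - step))) is true, then base=0, then ((delta - base) == (base - base)) is true, then step=0, then count=0, then (idx=2), then count=0, then count=0, then returns -4
calc_v2: delta=0, then (1 < delta) is false, then (((step + delta) == abs(delta)) and (max(delta, base) <= (base - step))) is true, then a zero divisor aborts: ERROR
verdict: not equivalent; witness: base=0, step=0


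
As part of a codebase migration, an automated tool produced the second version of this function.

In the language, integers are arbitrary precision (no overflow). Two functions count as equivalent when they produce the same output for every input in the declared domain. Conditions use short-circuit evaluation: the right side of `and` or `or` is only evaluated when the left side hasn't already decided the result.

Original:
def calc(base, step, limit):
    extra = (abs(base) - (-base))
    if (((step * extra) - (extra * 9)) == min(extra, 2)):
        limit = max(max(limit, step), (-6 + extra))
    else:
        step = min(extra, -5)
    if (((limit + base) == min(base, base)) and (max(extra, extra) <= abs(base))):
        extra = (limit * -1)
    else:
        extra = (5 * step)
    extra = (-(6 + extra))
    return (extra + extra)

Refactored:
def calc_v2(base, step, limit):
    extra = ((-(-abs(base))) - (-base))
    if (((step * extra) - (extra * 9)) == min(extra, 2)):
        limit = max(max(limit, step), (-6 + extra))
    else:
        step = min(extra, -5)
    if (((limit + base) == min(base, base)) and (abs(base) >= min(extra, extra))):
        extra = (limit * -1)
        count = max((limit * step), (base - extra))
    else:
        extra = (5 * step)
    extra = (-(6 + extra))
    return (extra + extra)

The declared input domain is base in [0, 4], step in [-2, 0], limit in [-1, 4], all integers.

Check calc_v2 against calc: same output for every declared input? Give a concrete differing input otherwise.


The edit looks behavioral (`max(extra, extra)` became `min(extra, extra)`), but over these ranges it never changes the outcome.
Tracing base=2, step=-2, limit=-1: calc: extra=4, then (((step * extra) - (extra * 9)) == min(extra, 2)) is false, then step=-5, then (((limit + base) == min(base, base)) and (max(extra, extra) <= abs(base))) is false, then extra=-25, then extra=19, then returns 38 | calc_v2: extra=4, then (((step * extra) - (extra * 9)) == min(extra, 2)) is false, then step=-5, then (((limit + base) == min(base, base)) and (abs(base) >= min(extra, extra))) is false, then extra=-25, then extra=19, then returns 38 — matching result 38.
Sweeping the whole domain (90 inputs) finds no disagreement.
verdict: equivalent


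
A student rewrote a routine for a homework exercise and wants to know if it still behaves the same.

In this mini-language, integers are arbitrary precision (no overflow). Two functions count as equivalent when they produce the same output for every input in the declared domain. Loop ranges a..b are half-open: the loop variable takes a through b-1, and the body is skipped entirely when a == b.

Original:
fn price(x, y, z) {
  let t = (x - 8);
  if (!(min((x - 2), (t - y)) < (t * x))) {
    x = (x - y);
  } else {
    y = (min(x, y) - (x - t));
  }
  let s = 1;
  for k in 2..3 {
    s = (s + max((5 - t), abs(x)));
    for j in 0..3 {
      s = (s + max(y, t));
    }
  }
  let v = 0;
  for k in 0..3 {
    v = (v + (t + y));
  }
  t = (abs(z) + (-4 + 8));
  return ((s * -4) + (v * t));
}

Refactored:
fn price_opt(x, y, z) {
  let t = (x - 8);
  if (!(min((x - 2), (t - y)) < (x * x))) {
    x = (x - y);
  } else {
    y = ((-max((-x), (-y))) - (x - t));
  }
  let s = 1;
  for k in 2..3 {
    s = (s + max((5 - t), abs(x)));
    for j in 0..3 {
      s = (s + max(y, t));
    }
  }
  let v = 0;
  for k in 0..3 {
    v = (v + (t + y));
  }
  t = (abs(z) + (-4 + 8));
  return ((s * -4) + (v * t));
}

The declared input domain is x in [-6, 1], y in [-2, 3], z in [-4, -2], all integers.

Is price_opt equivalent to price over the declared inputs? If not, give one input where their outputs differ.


These are not equivalent — on x=1, y=-2, z=-4 the outputs split (-244 vs -376).
price: t = -7; (!(min((x - 2), (t - y)) < (t * x))) -> true; x = 3; s = 1; [k=2]; s = 13; [j=0]; s = 11; [j=1]; s = 9; [j=2]; s = 7; v = 0; [k=0]; v = -9; [k=1]; v = -18; [k=2]; v = -27; t = 8; return -244
price_opt: t = -7; (!(min((x - 2), (t - y)) < (x * x))) -> false; y = -10; s = 1; [k=2]; s = 13; [j=0]; s = 6; [j=1]; s = -1; [j=2]; s = -8; v = 0; [k=0]; v = -17; [k=1]; v = -34; [k=2]; v = -51; t = 8; return -376
verdict: not equivalent; witness: x=1, y=-2, z=-4


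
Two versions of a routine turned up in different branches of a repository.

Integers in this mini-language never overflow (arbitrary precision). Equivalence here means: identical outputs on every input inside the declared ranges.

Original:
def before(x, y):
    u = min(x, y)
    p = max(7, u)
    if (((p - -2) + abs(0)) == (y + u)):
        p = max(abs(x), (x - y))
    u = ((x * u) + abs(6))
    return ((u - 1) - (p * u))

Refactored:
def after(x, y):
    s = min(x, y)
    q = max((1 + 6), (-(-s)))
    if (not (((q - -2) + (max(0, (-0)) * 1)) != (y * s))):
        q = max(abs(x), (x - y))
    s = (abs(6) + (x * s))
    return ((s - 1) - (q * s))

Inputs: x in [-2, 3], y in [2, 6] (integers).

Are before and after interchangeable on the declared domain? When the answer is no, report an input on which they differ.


On input x=3, y=3, before returns -91 while after returns -31.
verdict: not equivalent; witness: x=3, y=3


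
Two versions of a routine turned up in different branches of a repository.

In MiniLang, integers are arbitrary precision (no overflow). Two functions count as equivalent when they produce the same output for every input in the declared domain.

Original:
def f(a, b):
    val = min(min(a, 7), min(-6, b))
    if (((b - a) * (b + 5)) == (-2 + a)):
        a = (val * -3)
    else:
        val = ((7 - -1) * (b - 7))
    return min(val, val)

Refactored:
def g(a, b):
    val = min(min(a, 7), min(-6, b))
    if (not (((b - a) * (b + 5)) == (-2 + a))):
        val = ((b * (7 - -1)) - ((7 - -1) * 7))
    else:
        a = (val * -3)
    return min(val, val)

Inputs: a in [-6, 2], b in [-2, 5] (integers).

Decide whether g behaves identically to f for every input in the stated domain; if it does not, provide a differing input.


Comparing the listings, the differences include: boolean connective usage differs, and arithmetic usage differs, and constant usage differs.
One worked example (a=0, b=0) — f: val becomes -6; next (((b - a) * (b + 5)) == (-2 + a)) evaluates to false; next val becomes -56; next final value -56; g: val becomes -6; next (not (((b - a) * (b + 5)) == (-2 + a))) evaluates to true; next val becomes -56; next final value -56; agreement on -56.
An exhaustive pass over the 72 declared inputs shows identical outputs.
verdict: equivalent


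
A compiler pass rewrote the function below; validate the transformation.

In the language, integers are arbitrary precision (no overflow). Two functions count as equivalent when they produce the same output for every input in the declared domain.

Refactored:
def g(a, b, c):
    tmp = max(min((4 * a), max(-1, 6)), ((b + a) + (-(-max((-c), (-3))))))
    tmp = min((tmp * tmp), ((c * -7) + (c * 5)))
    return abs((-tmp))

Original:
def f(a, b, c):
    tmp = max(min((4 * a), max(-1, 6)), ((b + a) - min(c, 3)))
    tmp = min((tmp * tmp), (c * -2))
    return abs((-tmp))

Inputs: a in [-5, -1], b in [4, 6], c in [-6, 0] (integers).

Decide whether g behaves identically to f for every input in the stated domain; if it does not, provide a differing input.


Differences: constant usage differs, arithmetic usage differs, min/max/abs usage differs — yet all 105 inputs agree.
verdict: equivalent


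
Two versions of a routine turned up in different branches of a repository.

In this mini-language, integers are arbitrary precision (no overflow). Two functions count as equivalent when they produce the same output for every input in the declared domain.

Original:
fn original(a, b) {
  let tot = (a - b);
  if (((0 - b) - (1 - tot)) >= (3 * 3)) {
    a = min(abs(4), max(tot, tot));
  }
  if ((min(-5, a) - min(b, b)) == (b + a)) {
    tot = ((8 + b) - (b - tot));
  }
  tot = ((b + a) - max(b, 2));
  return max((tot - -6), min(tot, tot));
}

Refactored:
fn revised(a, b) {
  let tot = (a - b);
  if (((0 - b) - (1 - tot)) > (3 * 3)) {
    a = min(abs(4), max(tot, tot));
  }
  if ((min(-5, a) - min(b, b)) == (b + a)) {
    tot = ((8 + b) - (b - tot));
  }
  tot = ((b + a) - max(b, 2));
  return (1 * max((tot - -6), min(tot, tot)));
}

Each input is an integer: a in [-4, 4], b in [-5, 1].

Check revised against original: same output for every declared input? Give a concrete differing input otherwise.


The rewrite breaks on a=0, b=-5, where the results are 3 and -1.
original: tot := 5 | (((0 - b) - (1 - tot)) >= (3 * 3)): true | a := 4 | ((min(-5, a) - min(b, b)) == (b + a)): false | tot := -3 | result 3
revised: tot := 5 | (((0 - b) - (1 - tot)) > (3 * 3)): false | ((min(-5, a) - min(b, b)) == (b + a)): false | tot := -7 | result -1
verdict: not equivalent; witness: a=0, b=-5


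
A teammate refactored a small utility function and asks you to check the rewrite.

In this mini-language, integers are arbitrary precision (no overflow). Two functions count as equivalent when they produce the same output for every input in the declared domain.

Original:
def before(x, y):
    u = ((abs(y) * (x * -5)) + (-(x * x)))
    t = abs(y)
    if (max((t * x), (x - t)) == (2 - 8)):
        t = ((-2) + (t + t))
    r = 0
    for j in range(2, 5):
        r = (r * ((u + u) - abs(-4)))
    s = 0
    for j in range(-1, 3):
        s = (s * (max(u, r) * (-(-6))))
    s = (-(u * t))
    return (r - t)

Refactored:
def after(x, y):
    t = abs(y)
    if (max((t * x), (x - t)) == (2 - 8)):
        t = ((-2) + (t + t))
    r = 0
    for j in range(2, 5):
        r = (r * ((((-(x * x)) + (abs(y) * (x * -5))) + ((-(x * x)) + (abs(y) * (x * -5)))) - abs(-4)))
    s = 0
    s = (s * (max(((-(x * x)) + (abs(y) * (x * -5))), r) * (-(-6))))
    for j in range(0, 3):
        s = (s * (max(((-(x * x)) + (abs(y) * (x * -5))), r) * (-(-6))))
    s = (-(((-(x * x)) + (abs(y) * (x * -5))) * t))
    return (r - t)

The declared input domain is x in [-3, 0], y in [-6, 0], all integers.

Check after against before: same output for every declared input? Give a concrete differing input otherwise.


Differences: min/max/abs usage differs, and arithmetic usage differs, and constant usage differs, and loop structure differs, and local variable names differ — yet all 28 inputs agree.
verdict: equivalent


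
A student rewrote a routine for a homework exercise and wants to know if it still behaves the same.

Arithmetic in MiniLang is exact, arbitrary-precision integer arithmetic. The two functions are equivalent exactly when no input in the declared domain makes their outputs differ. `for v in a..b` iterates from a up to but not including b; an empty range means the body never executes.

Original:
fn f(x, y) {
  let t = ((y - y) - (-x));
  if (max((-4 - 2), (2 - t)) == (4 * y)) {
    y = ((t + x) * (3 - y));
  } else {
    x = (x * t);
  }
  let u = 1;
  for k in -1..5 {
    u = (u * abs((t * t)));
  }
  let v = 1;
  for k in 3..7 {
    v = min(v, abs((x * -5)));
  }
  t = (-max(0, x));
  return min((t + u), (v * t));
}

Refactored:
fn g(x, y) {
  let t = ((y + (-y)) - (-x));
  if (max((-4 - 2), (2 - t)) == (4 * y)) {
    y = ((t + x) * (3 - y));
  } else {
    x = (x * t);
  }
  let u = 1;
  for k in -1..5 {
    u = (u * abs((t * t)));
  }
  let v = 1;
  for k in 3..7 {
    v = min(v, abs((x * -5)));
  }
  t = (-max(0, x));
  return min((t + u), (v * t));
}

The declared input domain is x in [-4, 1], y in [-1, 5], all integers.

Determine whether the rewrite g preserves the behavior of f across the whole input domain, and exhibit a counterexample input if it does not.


Reading the diff, among the changes: arithmetic usage differs.
As a probe, take x=-3, y=0: f runs t=-3, then (max((-4 - 2), (2 - t)) == (4 * y)) is false, then x=9, then u=1, then (k=-1), then u=9, then (k=0), then u=81, then (k=1), then u=729, then (k=2), then u=6561, then (k=3), then u=59049, then (k=4), then u=531441, then v=1, then (k=3), then v=1, then (k=4), then v=1, then (k=5), then v=1, then (k=6), then v=1, then t=-9, then returns -9; g runs t=-3, then (max((-4 - 2), (2 - t)) == (4 * y)) is false, then x=9, then u=1, then (k=-1), then u=9, then (k=0), then u=81, then (k=1), then u=729, then (k=2), then u=6561, then (k=3), then u=59049, then (k=4), then u=531441, then v=1, then (k=3), then v=1, then (k=4), then v=1, then (k=5), then v=1, then (k=6), then v=1, then t=-9, then returns -9; both end at -9.
Every one of the 42 inputs gives matching results.
verdict: equivalent


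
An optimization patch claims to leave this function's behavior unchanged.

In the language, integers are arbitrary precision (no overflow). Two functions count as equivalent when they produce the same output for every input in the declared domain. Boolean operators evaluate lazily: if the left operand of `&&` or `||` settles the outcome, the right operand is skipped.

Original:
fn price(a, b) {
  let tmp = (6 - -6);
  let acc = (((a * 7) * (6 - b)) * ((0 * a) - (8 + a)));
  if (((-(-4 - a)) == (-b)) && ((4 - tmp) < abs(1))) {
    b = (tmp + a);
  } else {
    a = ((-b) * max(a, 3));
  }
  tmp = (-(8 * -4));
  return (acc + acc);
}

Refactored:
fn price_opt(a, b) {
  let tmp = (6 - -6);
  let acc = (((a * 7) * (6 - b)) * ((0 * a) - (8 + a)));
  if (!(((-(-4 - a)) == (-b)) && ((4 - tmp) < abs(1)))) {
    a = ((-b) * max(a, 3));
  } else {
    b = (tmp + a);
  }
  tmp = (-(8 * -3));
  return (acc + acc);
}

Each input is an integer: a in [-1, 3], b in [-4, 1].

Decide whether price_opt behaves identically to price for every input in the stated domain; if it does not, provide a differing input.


The edit looks behavioral (`-4` became `-3`), but over these ranges it never changes the outcome; all 30 inputs agree.
verdict: equivalent


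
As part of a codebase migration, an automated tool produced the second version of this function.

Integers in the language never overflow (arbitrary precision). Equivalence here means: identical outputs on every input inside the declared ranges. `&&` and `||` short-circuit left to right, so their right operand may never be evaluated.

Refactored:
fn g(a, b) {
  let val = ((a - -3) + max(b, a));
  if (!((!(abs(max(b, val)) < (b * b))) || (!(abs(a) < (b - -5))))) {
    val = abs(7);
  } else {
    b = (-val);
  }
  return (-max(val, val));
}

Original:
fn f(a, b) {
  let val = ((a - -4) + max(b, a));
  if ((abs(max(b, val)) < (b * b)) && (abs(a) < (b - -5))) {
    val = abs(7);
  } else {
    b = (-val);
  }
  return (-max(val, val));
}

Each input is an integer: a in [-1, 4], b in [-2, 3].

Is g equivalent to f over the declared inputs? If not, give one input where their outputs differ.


Take a=-1, b=-1.
f: val = 2; ((abs(max(b, val)) < (b * b)) && (abs(a) < (b - -5))) -> false; b = -2; return -2
g: val = 1; (!((!(abs(max(b, val)) < (b * b))) || (!(abs(a) < (b - -5))))) -> false; b = -1; return -1
-2 != -1, so the rewrite changes behavior.
verdict: not equivalent; witness: a=-1, b=-1


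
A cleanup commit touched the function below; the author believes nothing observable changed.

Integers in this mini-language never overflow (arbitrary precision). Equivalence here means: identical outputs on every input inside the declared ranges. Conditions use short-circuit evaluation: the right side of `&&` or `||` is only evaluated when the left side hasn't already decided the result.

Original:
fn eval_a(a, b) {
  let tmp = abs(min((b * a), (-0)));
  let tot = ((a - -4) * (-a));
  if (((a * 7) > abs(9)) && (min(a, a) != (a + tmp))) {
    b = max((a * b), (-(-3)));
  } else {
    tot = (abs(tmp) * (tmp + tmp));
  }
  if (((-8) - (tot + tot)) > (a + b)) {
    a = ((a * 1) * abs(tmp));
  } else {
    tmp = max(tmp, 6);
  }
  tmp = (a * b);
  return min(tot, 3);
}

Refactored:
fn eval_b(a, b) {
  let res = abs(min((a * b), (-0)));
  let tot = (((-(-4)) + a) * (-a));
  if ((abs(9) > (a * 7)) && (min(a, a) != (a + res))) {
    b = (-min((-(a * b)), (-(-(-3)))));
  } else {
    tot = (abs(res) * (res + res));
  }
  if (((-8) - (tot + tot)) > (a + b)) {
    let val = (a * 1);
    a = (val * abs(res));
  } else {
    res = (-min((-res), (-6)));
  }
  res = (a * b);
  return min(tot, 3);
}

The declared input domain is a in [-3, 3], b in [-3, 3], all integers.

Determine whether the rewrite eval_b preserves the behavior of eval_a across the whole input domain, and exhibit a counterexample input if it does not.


Run the pair on a=-1, b=1.
eval_a: tmp = 1; tot = 3; (((a * 7) > abs(9)) && (min(a, a) != (a + tmp))) -> false; tot = 2; (((-8) - (tot + tot)) > (a + b)) -> false; tmp = 6; tmp = -1; return 2
eval_b: res = 1; tot = 3; ((abs(9) > (a * 7)) && (min(a, a) != (a + res))) -> true; b = 3; (((-8) - (tot + tot)) > (a + b)) -> false; res = 6; res = -3; return 3
2 vs 3 — the two versions disagree here.
verdict: not equivalent; witness: a=-1, b=1


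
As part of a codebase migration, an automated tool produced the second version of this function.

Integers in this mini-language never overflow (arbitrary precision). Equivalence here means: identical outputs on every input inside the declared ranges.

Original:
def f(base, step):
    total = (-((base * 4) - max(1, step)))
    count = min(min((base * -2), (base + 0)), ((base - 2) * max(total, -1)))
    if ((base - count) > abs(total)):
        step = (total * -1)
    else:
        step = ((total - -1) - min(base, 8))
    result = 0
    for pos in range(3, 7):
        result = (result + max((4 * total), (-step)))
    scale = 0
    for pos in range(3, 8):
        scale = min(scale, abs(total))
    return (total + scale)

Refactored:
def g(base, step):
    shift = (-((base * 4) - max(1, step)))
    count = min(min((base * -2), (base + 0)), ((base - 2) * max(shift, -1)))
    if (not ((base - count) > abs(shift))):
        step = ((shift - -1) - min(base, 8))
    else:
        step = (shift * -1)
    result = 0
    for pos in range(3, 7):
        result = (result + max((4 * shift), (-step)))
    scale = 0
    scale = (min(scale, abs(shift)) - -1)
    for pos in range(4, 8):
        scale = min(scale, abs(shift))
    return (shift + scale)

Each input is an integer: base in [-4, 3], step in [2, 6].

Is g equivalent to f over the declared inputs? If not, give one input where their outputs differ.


Consider the input base=-4, step=2.
f: total = 18; count = -108; ((base - count) > abs(total)) -> true; step = -18; result = 0; [pos=3]; result = 72; [pos=4]; result = 144; [pos=5]; result = 216; [pos=6]; result = 288; scale = 0; [pos=3]; scale = 0; [pos=4]; scale = 0; [pos=5]; scale = 0; [pos=6]; scale = 0; [pos=7]; scale = 0; return 18
g: shift = 18; count = -108; (not ((base - count) > abs(shift))) -> false; step = -18; result = 0; [pos=3]; result = 72; [pos=4]; result = 144; [pos=5]; result = 216; [pos=6]; result = 288; scale = 0; scale = 1; [pos=4]; scale = 1; [pos=5]; scale = 1; [pos=6]; scale = 1; [pos=7]; scale = 1; return 19
18 and 19 differ, so these are not the same function on this domain.
verdict: not equivalent; witness: base=-4, step=2


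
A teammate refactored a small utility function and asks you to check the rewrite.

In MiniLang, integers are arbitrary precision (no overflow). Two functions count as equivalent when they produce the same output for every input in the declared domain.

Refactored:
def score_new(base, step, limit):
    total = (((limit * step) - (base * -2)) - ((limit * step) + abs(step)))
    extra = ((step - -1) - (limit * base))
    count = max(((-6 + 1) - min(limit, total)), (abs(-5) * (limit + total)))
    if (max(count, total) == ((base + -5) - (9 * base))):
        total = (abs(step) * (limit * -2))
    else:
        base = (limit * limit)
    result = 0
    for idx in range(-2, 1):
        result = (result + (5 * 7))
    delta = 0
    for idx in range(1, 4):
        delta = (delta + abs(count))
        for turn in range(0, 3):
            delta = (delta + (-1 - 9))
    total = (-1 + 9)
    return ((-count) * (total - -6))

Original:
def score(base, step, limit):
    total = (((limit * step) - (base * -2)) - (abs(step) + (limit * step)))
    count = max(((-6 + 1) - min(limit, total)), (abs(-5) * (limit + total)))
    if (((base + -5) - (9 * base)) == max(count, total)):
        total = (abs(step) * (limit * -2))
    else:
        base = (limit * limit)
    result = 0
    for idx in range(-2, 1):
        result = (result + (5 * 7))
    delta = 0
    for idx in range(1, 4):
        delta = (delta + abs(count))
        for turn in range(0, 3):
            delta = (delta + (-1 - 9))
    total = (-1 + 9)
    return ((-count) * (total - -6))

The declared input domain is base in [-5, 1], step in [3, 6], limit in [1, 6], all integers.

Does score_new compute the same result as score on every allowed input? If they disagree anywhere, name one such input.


Changes here: constant usage differs; and local variable names differ; and arithmetic usage differs; and statement counts differ; the full 168-point sweep finds no disagreement.
verdict: equivalent


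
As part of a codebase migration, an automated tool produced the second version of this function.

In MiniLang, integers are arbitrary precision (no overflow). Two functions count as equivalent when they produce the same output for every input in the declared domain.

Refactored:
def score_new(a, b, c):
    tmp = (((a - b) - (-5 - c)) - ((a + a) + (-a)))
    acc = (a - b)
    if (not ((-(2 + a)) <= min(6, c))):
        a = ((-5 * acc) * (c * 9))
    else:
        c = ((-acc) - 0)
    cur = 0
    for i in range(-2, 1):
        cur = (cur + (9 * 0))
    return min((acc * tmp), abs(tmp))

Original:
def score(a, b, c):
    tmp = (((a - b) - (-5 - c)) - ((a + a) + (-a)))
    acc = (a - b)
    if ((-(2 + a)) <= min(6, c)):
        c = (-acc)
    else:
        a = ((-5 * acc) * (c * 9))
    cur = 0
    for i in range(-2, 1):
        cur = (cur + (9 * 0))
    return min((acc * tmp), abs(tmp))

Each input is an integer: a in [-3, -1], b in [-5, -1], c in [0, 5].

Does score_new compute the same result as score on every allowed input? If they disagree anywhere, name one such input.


Reading the diff, among the changes: boolean connective usage differs; arithmetic usage differs; constant usage differs.
Spot check at a=-3, b=-5, c=0 — score: tmp = 10; acc = 2; ((-(2 + a)) <= min(6, c)) -> false; a = 0; cur = 0; [i=-2]; cur = 0; [i=-1]; cur = 0; [i=0]; cur = 0; return 10. score_new: tmp = 10; acc = 2; (not ((-(2 + a)) <= min(6, c))) -> true; a = 0; cur = 0; [i=-2]; cur = 0; [i=-1]; cur = 0; [i=0]; cur = 0; return 10. Both give 10.
Sweeping the whole domain (90 inputs) finds no disagreement.
verdict: equivalent


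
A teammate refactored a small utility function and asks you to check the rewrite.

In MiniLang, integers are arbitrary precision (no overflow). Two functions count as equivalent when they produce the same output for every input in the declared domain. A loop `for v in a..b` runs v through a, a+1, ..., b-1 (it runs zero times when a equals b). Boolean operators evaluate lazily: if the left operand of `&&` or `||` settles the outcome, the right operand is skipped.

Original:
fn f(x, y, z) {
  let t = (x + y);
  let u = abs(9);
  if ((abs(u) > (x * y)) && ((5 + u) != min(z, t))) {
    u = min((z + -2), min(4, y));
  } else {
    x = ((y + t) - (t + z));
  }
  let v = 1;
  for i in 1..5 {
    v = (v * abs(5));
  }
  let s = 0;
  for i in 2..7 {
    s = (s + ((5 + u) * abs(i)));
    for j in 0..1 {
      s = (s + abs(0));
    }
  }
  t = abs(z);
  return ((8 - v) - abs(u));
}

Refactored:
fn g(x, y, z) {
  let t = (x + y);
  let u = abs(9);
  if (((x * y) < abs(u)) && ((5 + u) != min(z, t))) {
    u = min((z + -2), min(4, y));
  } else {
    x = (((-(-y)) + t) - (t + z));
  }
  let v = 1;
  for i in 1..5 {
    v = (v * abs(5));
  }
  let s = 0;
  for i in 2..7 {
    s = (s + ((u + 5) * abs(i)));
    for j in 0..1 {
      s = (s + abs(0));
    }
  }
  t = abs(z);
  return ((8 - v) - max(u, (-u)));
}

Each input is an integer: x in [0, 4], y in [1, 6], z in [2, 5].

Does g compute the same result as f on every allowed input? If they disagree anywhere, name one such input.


Equivalent — the differences include min/max/abs usage differs; also comparison usage differs, yet no declared input distinguishes the two.
One worked example (x=2, y=2, z=3) — f: t := 4 | u := 9 | ((abs(u) > (x * y)) && ((5 + u) != min(z, t))): true | u := 1 | v := 1 | iter i=1: | v := 5 | iter i=2: | v := 25 | iter i=3: | v := 125 | iter i=4: | v := 625 | s := 0 | iter i=2: | s := 12 | iter j=0: | s := 12 | iter i=3: | s := 30 | iter j=0: | s := 30 | iter i=4: | s := 54 | iter j=0: | s := 54 | iter i=5: | s := 84 | iter j=0: | s := 84 | iter i=6: | s := 120 | iter j=0: | s := 120 | t := 3 | result -618; g: t := 4 | u := 9 | (((x * y) < abs(u)) && ((5 + u) != min(z, t))): true | u := 1 | v := 1 | iter i=1: | v := 5 | iter i=2: | v := 25 | iter i=3: | v := 125 | iter i=4: | v := 625 | s := 0 | iter i=2: | s := 12 | iter j=0: | s := 12 | iter i=3: | s := 30 | iter j=0: | s := 30 | iter i=4: | s := 54 | iter j=0: | s := 54 | iter i=5: | s := 84 | iter j=0: | s := 84 | iter i=6: | s := 120 | iter j=0: | s := 120 | t := 3 | result -618; agreement on -618.
Across all 120 domain points the two functions coincide.
verdict: equivalent
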